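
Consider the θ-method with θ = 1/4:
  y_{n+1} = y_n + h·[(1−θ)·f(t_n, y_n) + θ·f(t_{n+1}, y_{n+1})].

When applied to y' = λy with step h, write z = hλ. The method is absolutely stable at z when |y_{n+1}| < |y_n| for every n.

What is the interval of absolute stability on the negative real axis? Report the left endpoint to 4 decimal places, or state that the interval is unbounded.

(-4.0000, 0).

On y'=λy, z=hλ:
  y_{n+1} = y_n + z·[3/4·y_n + 1/4·y_{n+1}] ⇒ (1 − 1/4z)y_{n+1} = (1 + 3/4z)y_n
  ⇒ R(z) = (1 + 3/4z)/(1 − 1/4z).

Need |R(x)|<1, x<0.
x=-1.25: |R|=0.0476
R=−1: 1+3/4x = −1+1/4x ⇒ -1/2x=2 ⇒ x=2/(-1/2)=-4.0000
Confirm numerically:
  x=-1.941: |R|=0.30685 <1
  x=-1.901: |R|=0.28860 <1
  x=-1.777: |R|=0.23040 <1
  x=-4.550: |R|=1.12865 >1
  x=-4.224: |R|=1.05447 >1
Stable set (-4.0000, 0).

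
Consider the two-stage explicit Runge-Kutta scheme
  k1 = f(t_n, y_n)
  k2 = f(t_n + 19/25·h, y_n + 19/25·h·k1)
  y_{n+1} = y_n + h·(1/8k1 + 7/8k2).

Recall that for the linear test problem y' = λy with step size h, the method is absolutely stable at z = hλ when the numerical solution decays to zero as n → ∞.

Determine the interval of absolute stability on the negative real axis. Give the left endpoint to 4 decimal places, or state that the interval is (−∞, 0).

Test eqn y'=λy, z=hλ:
  k1=λy_n ⇒ h·k1=z·y_n;  k2=λ(1+19/25z)y_n ⇒ h·k2=z(1+19/25z)y_n
  y_{n+1}/y_n = 1 + 1/8z + 7/8z(1+19/25z) = 1 + z + 133/200z²
  Hence R(z) = 1 + z + 133/200z².

Solve |R(x)|<1 on ℝ⁻.
x=-1.63: |R|=1.1368
R=1: x+133/200x²=0 ⇒ x=−200/133=-1.5038; min R=1−1/(4·133/200)=0.6241>−1
Confirm numerically:
  x=-1.276: |R|=0.80674 <1
  x=-1.132: |R|=0.72015 <1
  x=-1.046: |R|=0.68159 <1
  x=-0.711: |R|=0.62517 <1
  x=-1.640: |R|=1.14858 >1
  x=-1.635: |R|=1.14269 >1
Interval (-1.5038, 0).

(-1.5038, 0).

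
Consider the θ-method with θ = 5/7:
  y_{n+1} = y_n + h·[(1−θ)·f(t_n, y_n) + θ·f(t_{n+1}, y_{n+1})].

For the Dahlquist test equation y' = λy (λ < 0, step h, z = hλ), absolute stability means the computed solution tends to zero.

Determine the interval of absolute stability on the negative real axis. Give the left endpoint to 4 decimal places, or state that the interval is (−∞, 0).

(−∞, 0) — no finite endpoint.

On y'=λy, z=hλ:
  y_{n+1} = y_n + z·[2/7·y_n + 5/7·y_{n+1}] ⇒ (1 − 5/7z)y_{n+1} = (1 + 2/7z)y_n
  R(z) = (1 + 2/7z)/(1 − 5/7z).

Find x<0 with |R(x)|<1.
x=-1.67: |R|=0.2384
x=-2: |R|=0.1765
x=-10: |R|=0.2281
x=-100: |R|=0.3807
θ=5/7≥1/2 ⇒ |1+2/7x|<|1−5/7x| ∀x<0 ⇒ unbounded interval.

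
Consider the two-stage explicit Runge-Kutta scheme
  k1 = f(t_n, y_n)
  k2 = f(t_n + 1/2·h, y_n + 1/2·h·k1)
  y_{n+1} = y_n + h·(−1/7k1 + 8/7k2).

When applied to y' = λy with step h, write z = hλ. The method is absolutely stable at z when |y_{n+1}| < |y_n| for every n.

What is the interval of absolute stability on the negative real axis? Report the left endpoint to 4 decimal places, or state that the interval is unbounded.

(-1.7500, 0).

With y'=λy (z=hλ):
  k1=λy_n ⇒ h·k1=z·y_n;  k2=λ(1+1/2z)y_n ⇒ h·k2=z(1+1/2z)y_n
  y_{n+1}/y_n = 1 − 1/7z + 8/7z(1+1/2z) = 1 + z + 4/7z²
  R(z) = 1 + z + 4/7z².

Boundary: |R(x)|=1, x<0.
x=-1.42: |R|=0.7322
R=1: x+4/7x²=0 ⇒ x=−7/4=-1.7500; min R=1−1/(4·4/7)=0.5625>−1
Confirm numerically:
  x=-1.653: |R|=0.90838 <1
  x=-1.644: |R|=0.90042 <1
  x=-1.190: |R|=0.61920 <1
  x=-0.708: |R|=0.57844 <1
  x=-2.255: |R|=1.65073 >1
  x=-1.920: |R|=1.18651 >1
So |R|<1 on (-1.7500, 0).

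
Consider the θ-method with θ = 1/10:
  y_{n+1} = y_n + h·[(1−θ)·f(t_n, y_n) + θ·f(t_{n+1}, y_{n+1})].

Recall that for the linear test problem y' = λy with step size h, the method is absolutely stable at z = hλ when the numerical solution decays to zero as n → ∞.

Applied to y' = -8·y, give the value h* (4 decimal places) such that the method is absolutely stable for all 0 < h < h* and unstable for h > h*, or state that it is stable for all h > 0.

Test eqn y'=λy, z=hλ:
  y_{n+1} = y_n + z·[9/10·y_n + 1/10·y_{n+1}] ⇒ (1 − 1/10z)y_{n+1} = (1 + 9/10z)y_n
  R(z) = (1 + 9/10z)/(1 − 1/10z).

Find x<0 with |R(x)|<1.
x=-0.45: |R|=0.5694
R=−1: 1+9/10x = −1+1/10x ⇒ -4/5x=2 ⇒ x=2/(-4/5)=-2.5000
Confirm numerically:
  x=-1.893: |R|=0.59169 <1
  x=-1.853: |R|=0.56332 <1
  x=-1.598: |R|=0.37782 <1
  x=-1.216: |R|=0.08417 <1
  x=-2.563: |R|=1.04012 >1
  x=-2.560: |R|=1.03822 >1
Stable set (-2.5000, 0).

(-2.5000,0); λ=-8 ⇒ h* = (5/2)/8 = 0.3125.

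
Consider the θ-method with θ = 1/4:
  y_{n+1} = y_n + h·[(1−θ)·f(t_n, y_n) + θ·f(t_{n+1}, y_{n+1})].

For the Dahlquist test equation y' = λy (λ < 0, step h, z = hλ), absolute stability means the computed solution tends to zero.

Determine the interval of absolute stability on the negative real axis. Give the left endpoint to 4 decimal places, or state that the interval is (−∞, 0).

(-4.0000, 0).

Test eqn y'=λy, z=hλ:
  y_{n+1} = y_n + z·[3/4·y_n + 1/4·y_{n+1}] ⇒ (1 − 1/4z)y_{n+1} = (1 + 3/4z)y_n
  ⇒ R(z) = (1 + 3/4z)/(1 − 1/4z).

Solve |R(x)|<1 on ℝ⁻.
x=-1.06: |R|=0.1621
R=−1: 1+3/4x = −1+1/4x ⇒ -1/2x=2 ⇒ x=2/(-1/2)=-4.0000
Confirm numerically:
  x=-3.348: |R|=0.82254 <1
  x=-3.085: |R|=0.74171 <1
  x=-2.698: |R|=0.61123 <1
  x=-2.159: |R|=0.40218 <1
  x=-4.511: |R|=1.12008 >1
  x=-4.430: |R|=1.10202 >1
  x=-4.218: |R|=1.05305 >1
So |R|<1 on (-4.0000, 0).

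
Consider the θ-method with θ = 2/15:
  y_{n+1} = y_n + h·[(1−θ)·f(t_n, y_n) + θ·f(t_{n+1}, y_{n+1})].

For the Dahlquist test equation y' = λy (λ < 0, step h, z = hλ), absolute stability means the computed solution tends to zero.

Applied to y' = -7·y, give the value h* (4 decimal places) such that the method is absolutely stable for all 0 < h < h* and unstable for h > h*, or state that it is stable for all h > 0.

On y'=λy, z=hλ:
  y_{n+1} = y_n + z·[13/15·y_n + 2/15·y_{n+1}] ⇒ (1 − 2/15z)y_{n+1} = (1 + 13/15z)y_n
  Hence R(z) = (1 + 13/15z)/(1 − 2/15z).

Find x<0 with |R(x)|<1.
x=-1.4: |R|=0.1798
R=−1: 1+13/15x = −1+2/15x ⇒ -11/15x=2 ⇒ x=2/(-11/15)=-2.7273
Confirm numerically:
  x=-2.411: |R|=0.82449 <1
  x=-2.179: |R|=0.68845 <1
  x=-1.758: |R|=0.42417 <1
  x=-1.633: |R|=0.34102 <1
  x=-3.143: |R|=1.21484 >1
  x=-2.925: |R|=1.10432 >1
  x=-2.898: |R|=1.09031 >1
So |R|<1 on (-2.7273, 0).

(-2.7273,0); λ=-7 ⇒ h* = (30/11)/7 = 0.3896.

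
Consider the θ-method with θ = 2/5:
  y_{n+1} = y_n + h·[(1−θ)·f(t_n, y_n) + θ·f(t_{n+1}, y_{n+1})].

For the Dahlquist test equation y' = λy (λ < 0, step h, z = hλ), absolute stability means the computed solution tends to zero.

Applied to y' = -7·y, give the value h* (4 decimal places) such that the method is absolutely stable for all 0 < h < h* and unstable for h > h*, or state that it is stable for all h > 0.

(-10.0000,0); λ=-7 ⇒ h* = (10)/7 = 1.4286.

On y'=λy, z=hλ:
  y_{n+1} = y_n + z·[3/5·y_n + 2/5·y_{n+1}] ⇒ (1 − 2/5z)y_{n+1} = (1 + 3/5z)y_n
  ⇒ R(z) = (1 + 3/5z)/(1 − 2/5z).

Boundary: |R(x)|=1, x<0.
x=-0.71: |R|=0.4470
R=−1: 1+3/5x = −1+2/5x ⇒ -1/5x=2 ⇒ x=2/(-1/5)=-10.0000
Confirm numerically:
  x=-9.186: |R|=0.96517 <1
  x=-8.798: |R|=0.94680 <1
  x=-6.456: |R|=0.80214 <1
  x=-10.396: |R|=1.01535 >1
  x=-10.290: |R|=1.01134 >1
Stable set (-10.0000, 0).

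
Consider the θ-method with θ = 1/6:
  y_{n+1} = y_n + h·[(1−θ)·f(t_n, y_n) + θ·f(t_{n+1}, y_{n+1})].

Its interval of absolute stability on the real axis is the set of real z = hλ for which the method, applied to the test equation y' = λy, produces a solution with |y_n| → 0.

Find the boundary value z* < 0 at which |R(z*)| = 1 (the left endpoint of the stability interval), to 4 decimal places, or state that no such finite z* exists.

z* = -3.0000.

On y'=λy, z=hλ:
  y_{n+1} = y_n + z·[5/6·y_n + 1/6·y_{n+1}] ⇒ (1 − 1/6z)y_{n+1} = (1 + 5/6z)y_n
  ⇒ R(z) = (1 + 5/6z)/(1 − 1/6z).

Solve |R(x)|<1 on ℝ⁻.
x=-1: |R|=0.1429
R=−1: 1+5/6x = −1+1/6x ⇒ -2/3x=2 ⇒ x=2/(-2/3)=-3.0000
Confirm numerically:
  x=-2.430: |R|=0.72954 <1
  x=-2.244: |R|=0.63319 <1
  x=-2.104: |R|=0.55775 <1
  x=-1.830: |R|=0.40230 <1
  x=-3.542: |R|=1.22721 >1
  x=-3.466: |R|=1.19692 >1
So |R|<1 on (-3.0000, 0).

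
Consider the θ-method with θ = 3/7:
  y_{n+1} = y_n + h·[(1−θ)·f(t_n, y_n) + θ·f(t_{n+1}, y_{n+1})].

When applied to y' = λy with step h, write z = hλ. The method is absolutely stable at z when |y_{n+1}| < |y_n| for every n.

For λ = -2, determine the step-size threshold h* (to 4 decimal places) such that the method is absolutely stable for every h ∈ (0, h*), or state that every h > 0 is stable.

(-14.0000,0); λ=-2 ⇒ h* = (14)/2 = 7.0000.

Test eqn y'=λy, z=hλ:
  y_{n+1} = y_n + z·[4/7·y_n + 3/7·y_{n+1}] ⇒ (1 − 3/7z)y_{n+1} = (1 + 4/7z)y_n
  ⇒ R(z) = (1 + 4/7z)/(1 − 3/7z).

Solve |R(x)|<1 on ℝ⁻.
x=-1.19: |R|=0.2119
R=−1: 1+4/7x = −1+3/7x ⇒ -1/7x=2 ⇒ x=2/(-1/7)=-14.0000
Confirm numerically:
  x=-12.030: |R|=0.95428 <1
  x=-9.020: |R|=0.85379 <1
  x=-6.340: |R|=0.70561 <1
  x=-14.379: |R|=1.00756 >1
  x=-14.235: |R|=1.00473 >1
Interval (-14.0000, 0).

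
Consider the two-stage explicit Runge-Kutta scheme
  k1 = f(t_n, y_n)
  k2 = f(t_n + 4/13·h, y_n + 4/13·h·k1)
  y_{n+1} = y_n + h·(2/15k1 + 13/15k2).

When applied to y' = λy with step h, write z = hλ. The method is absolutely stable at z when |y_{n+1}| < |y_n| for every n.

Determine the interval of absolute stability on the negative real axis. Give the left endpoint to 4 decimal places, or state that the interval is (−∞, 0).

(-3.7500, 0).

With y'=λy (z=hλ):
  k1=λy_n ⇒ h·k1=z·y_n;  k2=λ(1+4/13z)y_n ⇒ h·k2=z(1+4/13z)y_n
  y_{n+1}/y_n = 1 + 2/15z + 13/15z(1+4/13z) = 1 + z + 4/15z²
  ⇒ R(z) = 1 + z + 4/15z².

Solve |R(x)|<1 on ℝ⁻.
x=-1.75: |R|=0.0667
R=1: x+4/15x²=0 ⇒ x=−15/4=-3.7500; min R=1−1/(4·4/15)=0.0625>−1
Confirm numerically:
  x=-3.635: |R|=0.88853 <1
  x=-3.459: |R|=0.73158 <1
  x=-3.386: |R|=0.67133 <1
  x=-2.492: |R|=0.16402 <1
  x=-4.273: |R|=1.59594 >1
  x=-3.892: |R|=1.14738 >1
Stable set (-3.7500, 0).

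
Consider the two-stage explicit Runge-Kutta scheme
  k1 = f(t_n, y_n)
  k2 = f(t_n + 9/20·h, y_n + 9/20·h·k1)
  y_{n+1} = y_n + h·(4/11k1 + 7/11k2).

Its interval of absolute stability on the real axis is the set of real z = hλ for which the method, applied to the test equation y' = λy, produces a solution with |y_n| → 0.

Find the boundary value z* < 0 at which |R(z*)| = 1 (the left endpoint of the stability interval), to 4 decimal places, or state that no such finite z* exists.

With y'=λy (z=hλ):
  k1=λy_n ⇒ h·k1=z·y_n;  k2=λ(1+9/20z)y_n ⇒ h·k2=z(1+9/20z)y_n
  y_{n+1}/y_n = 1 + 4/11z + 7/11z(1+9/20z) = 1 + z + 63/220z²
  R(z) = 1 + z + 63/220z².

Boundary: |R(x)|=1, x<0.
x=-1.6: |R|=0.1331
R=1: x+63/220x²=0 ⇒ x=−220/63=-3.4921; min R=1−1/(4·63/220)=0.1270>−1
Confirm numerically:
  x=-2.284: |R|=0.20986 <1
  x=-1.985: |R|=0.14334 <1
  x=-1.930: |R|=0.13668 <1
  x=-3.978: |R|=1.55356 >1
  x=-3.861: |R|=1.40791 >1
So |R|<1 on (-3.4921, 0).

z* = -3.4921.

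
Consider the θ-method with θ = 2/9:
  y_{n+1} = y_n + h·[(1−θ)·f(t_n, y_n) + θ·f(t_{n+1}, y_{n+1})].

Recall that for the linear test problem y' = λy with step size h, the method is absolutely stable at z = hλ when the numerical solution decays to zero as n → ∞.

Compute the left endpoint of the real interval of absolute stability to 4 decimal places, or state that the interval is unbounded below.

left endpoint -3.6000.

Set f=λy, z=hλ:
  y_{n+1} = y_n + z·[7/9·y_n + 2/9·y_{n+1}] ⇒ (1 − 2/9z)y_{n+1} = (1 + 7/9z)y_n
  so R(z) = (1 + 7/9z)/(1 − 2/9z).

Boundary: |R(x)|=1, x<0.
x=-1.72: |R|=0.2444
R=−1: 1+7/9x = −1+2/9x ⇒ -5/9x=2 ⇒ x=2/(-5/9)=-3.6000
Confirm numerically:
  x=-2.202: |R|=0.47851 <1
  x=-1.566: |R|=0.16172 <1
  x=-1.537: |R|=0.14568 <1
  x=-1.516: |R|=0.13398 <1
  x=-3.911: |R|=1.09244 >1
  x=-3.848: |R|=1.07427 >1
So |R|<1 on (-3.6000, 0).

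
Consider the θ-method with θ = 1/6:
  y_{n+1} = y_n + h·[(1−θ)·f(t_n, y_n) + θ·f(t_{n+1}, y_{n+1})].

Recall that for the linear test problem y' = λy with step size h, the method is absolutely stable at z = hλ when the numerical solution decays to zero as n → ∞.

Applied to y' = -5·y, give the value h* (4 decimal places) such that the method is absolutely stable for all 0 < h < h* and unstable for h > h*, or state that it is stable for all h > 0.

With y'=λy (z=hλ):
  y_{n+1} = y_n + z·[5/6·y_n + 1/6·y_{n+1}] ⇒ (1 − 1/6z)y_{n+1} = (1 + 5/6z)y_n
  ⇒ R(z) = (1 + 5/6z)/(1 − 1/6z).

Boundary: |R(x)|=1, x<0.
x=-0.48: |R|=0.5556
R=−1: 1+5/6x = −1+1/6x ⇒ -2/3x=2 ⇒ x=2/(-2/3)=-3.0000
Confirm numerically:
  x=-2.678: |R|=0.85158 <1
  x=-1.981: |R|=0.48929 <1
  x=-1.846: |R|=0.41167 <1
  x=-1.388: |R|=0.12723 <1
  x=-3.315: |R|=1.13527 >1
  x=-3.038: |R|=1.01682 >1
Stable set (-3.0000, 0).

(-3.0000,0); λ=-5 ⇒ h* = (3)/5 = 0.6000.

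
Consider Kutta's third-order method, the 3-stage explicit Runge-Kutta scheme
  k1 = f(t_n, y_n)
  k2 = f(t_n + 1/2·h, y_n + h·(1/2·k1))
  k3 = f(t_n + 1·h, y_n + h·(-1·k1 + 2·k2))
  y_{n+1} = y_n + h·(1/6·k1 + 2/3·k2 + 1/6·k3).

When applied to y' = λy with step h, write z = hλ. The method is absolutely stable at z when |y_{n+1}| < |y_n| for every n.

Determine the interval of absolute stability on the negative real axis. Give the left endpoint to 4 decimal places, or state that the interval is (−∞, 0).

On y'=λy, z=hλ:
  order 3, 3-stage ⇒ R(z)=1+z+z^2/2+z^3/6
  (e.g. R(-1.75)=-0.11198, |R|=0.11198)

Boundary: |R(x)|=1, x<0.
x=-1.75: |R|=0.1120
|R(-1.73)|=0.0965 |R(-0.97)|=0.3483 |R(-0.85)|=0.4089
Bisect:
  x_lo=-3.3505 |R|=3.0064  x_hi=-0.2364 |R|=0.7893
  mid=-1.79346 |R|=0.14666 →hi
  mid=-2.57199 |R|=1.10011 →lo
  mid=-2.18273 |R|=0.53377 →hi
  mid=-2.37736 |R|=0.79085 →hi
  mid=-2.47468 |R|=0.93850 →hi
  mid=-2.52334 |R|=1.01750 →lo
  mid=-2.49901 |R|=0.97755 →hi
  mid=-2.51117 |R|=0.99741 →hi
  ...
  [-2.51288,-2.51269] ⇒ x*=-2.5127
Stable set (-2.5127, 0).

z∈(-2.5127,0).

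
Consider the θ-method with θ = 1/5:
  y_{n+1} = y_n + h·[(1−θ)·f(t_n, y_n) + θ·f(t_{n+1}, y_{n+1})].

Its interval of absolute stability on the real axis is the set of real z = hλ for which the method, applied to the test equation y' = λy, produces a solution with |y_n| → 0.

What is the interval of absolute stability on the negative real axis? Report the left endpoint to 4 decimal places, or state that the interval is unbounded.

(-3.3333, 0).

On y'=λy, z=hλ:
  y_{n+1} = y_n + z·[4/5·y_n + 1/5·y_{n+1}] ⇒ (1 − 1/5z)y_{n+1} = (1 + 4/5z)y_n
  R(z) = (1 + 4/5z)/(1 − 1/5z).

Solve |R(x)|<1 on ℝ⁻.
x=-1.44: |R|=0.1180
R=−1: 1+4/5x = −1+1/5x ⇒ -3/5x=2 ⇒ x=2/(-3/5)=-3.3333
Confirm numerically:
  x=-1.933: |R|=0.39406 <1
  x=-1.655: |R|=0.24343 <1
  x=-1.593: |R|=0.20810 <1
  x=-3.761: |R|=1.14644 >1
  x=-3.638: |R|=1.10581 >1
  x=-3.635: |R|=1.10481 >1
Stable set (-3.3333, 0).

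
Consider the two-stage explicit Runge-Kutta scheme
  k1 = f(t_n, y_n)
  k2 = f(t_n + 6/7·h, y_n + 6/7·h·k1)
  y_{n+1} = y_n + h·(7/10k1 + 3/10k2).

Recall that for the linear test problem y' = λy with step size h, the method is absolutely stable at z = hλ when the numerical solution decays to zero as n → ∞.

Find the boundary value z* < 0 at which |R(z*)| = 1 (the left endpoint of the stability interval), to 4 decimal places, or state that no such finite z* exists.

Set f=λy, z=hλ:
  k1=λy_n ⇒ h·k1=z·y_n;  k2=λ(1+6/7z)y_n ⇒ h·k2=z(1+6/7z)y_n
  y_{n+1}/y_n = 1 + 7/10z + 3/10z(1+6/7z) = 1 + z + 9/35z²
  so R(z) = 1 + z + 9/35z².

Need |R(x)|<1, x<0.
x=-0.31: |R|=0.7147
R=1: x+9/35x²=0 ⇒ x=−35/9=-3.8889; min R=1−1/(4·9/35)=0.0278>−1
Confirm numerically:
  x=-3.674: |R|=0.79699 <1
  x=-3.259: |R|=0.47214 <1
  x=-1.597: |R|=0.05882 <1
  x=-4.292: |R|=1.44490 >1
  x=-3.929: |R|=1.04052 >1
So |R|<1 on (-3.8889, 0).

z* = -3.8889.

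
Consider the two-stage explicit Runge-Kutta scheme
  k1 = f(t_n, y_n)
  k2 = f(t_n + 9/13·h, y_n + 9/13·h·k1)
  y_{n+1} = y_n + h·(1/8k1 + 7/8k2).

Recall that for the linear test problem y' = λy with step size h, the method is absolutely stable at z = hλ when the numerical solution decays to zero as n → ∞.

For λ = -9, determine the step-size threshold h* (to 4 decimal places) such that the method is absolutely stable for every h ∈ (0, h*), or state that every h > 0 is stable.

On y'=λy, z=hλ:
  k1=λy_n ⇒ h·k1=z·y_n;  k2=λ(1+9/13z)y_n ⇒ h·k2=z(1+9/13z)y_n
  y_{n+1}/y_n = 1 + 1/8z + 7/8z(1+9/13z) = 1 + z + 63/104z²
  R(z) = 1 + z + 63/104z².

Need |R(x)|<1, x<0.
x=-0.58: |R|=0.6238
R=1: x+63/104x²=0 ⇒ x=−104/63=-1.6508; min R=1−1/(4·63/104)=0.5873>−1
Confirm numerically:
  x=-1.600: |R|=0.95077 <1
  x=-1.162: |R|=0.65594 <1
  x=-1.090: |R|=0.62971 <1
  x=-0.927: |R|=0.59356 <1
  x=-2.168: |R|=1.67925 >1
  x=-2.100: |R|=1.57144 >1
Stable set (-1.6508, 0).

(-1.6508,0); λ=-9 ⇒ h* = (104/63)/9 = 0.1834.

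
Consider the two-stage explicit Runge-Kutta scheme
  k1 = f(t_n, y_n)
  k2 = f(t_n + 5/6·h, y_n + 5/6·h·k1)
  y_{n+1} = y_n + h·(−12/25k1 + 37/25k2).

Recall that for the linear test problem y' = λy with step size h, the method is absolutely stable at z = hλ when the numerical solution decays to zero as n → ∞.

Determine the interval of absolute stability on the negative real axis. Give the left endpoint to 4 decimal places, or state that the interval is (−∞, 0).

(-0.8108, 0).

With y'=λy (z=hλ):
  k1=λy_n ⇒ h·k1=z·y_n;  k2=λ(1+5/6z)y_n ⇒ h·k2=z(1+5/6z)y_n
  y_{n+1}/y_n = 1 − 12/25z + 37/25z(1+5/6z) = 1 + z + 37/30z²
  R(z) = 1 + z + 37/30z².

Solve |R(x)|<1 on ℝ⁻.
x=-0.75: |R|=0.9438
R=1: x+37/30x²=0 ⇒ x=−30/37=-0.8108; min R=1−1/(4·37/30)=0.7973>−1
Confirm numerically:
  x=-0.553: |R|=0.82416 <1
  x=-0.390: |R|=0.79759 <1
  x=-0.367: |R|=0.79912 <1
  x=-0.954: |R|=1.16848 >1
  x=-0.902: |R|=1.10144 >1
  x=-0.900: |R|=1.09900 >1
So |R|<1 on (-0.8108, 0).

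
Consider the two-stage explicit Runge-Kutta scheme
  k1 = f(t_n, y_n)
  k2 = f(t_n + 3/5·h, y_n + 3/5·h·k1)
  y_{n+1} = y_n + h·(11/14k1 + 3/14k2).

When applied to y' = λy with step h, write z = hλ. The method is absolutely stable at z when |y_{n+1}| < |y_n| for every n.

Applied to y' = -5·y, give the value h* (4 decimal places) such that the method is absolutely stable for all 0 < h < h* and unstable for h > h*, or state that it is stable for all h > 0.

(-7.7778,0); λ=-5 ⇒ h* = (70/9)/5 = 1.5556.

Set f=λy, z=hλ:
  k1=λy_n ⇒ h·k1=z·y_n;  k2=λ(1+3/5z)y_n ⇒ h·k2=z(1+3/5z)y_n
  y_{n+1}/y_n = 1 + 11/14z + 3/14z(1+3/5z) = 1 + z + 9/70z²
  ⇒ R(z) = 1 + z + 9/70z².

Find x<0 with |R(x)|<1.
x=-0.52: |R|=0.5148
R=1: x+9/70x²=0 ⇒ x=−70/9=-7.7778; min R=1−1/(4·9/70)=-0.9444>−1
Confirm numerically:
  x=-6.475: |R|=0.08456 <1
  x=-3.605: |R|=0.93408 <1
  x=-3.121: |R|=0.86863 <1
  x=-8.129: |R|=1.36708 >1
  x=-7.917: |R|=1.14171 >1
Stable set (-7.7778, 0).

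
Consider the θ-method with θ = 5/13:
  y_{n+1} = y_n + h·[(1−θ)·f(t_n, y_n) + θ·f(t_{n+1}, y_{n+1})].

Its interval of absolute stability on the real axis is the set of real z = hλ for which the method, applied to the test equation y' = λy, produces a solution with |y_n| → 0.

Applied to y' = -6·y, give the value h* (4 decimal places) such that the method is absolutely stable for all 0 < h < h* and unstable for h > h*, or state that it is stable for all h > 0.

Test eqn y'=λy, z=hλ:
  y_{n+1} = y_n + z·[8/13·y_n + 5/13·y_{n+1}] ⇒ (1 − 5/13z)y_{n+1} = (1 + 8/13z)y_n
  Hence R(z) = (1 + 8/13z)/(1 − 5/13z).

Need |R(x)|<1, x<0.
x=-1.54: |R|=0.0329
R=−1: 1+8/13x = −1+5/13x ⇒ -3/13x=2 ⇒ x=2/(-3/13)=-8.6667
Confirm numerically:
  x=-8.550: |R|=0.99372 <1
  x=-6.660: |R|=0.86998 <1
  x=-4.711: |R|=0.67537 <1
  x=-9.148: |R|=1.02458 >1
  x=-8.955: |R|=1.01497 >1
  x=-8.742: |R|=1.00399 >1
So |R|<1 on (-8.6667, 0).

(-8.6667,0); λ=-6 ⇒ h* = (26/3)/6 = 1.4444.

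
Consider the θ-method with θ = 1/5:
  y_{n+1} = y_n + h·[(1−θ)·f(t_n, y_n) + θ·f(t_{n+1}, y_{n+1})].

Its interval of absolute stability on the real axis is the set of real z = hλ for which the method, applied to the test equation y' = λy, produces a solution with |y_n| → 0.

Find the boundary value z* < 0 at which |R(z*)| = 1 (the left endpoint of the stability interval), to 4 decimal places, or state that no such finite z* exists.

On y'=λy, z=hλ:
  y_{n+1} = y_n + z·[4/5·y_n + 1/5·y_{n+1}] ⇒ (1 − 1/5z)y_{n+1} = (1 + 4/5z)y_n
  R(z) = (1 + 4/5z)/(1 − 1/5z).

Need |R(x)|<1, x<0.
x=-0.33: |R|=0.6904
R=−1: 1+4/5x = −1+1/5x ⇒ -3/5x=2 ⇒ x=2/(-3/5)=-3.3333
Confirm numerically:
  x=-3.141: |R|=0.92912 <1
  x=-2.296: |R|=0.57346 <1
  x=-2.102: |R|=0.47986 <1
  x=-3.782: |R|=1.15327 >1
  x=-3.589: |R|=1.08930 >1
Stable set (-3.3333, 0).

left endpoint -3.3333.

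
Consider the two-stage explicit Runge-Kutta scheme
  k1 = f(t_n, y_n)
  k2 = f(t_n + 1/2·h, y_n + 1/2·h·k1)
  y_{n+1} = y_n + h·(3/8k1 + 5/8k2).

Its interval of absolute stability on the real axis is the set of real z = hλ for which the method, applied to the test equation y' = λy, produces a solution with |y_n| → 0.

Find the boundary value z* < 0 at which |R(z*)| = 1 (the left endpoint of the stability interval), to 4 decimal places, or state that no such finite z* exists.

On y'=λy, z=hλ:
  k1=λy_n ⇒ h·k1=z·y_n;  k2=λ(1+1/2z)y_n ⇒ h·k2=z(1+1/2z)y_n
  y_{n+1}/y_n = 1 + 3/8z + 5/8z(1+1/2z) = 1 + z + 5/16z²
  Hence R(z) = 1 + z + 5/16z².

Boundary: |R(x)|=1, x<0.
x=-1.71: |R|=0.2038
R=1: x+5/16x²=0 ⇒ x=−16/5=-3.2000; min R=1−1/(4·5/16)=0.2000>−1
Confirm numerically:
  x=-2.879: |R|=0.71120 <1
  x=-2.686: |R|=0.56856 <1
  x=-2.043: |R|=0.26133 <1
  x=-3.762: |R|=1.66070 >1
  x=-3.485: |R|=1.31038 >1
  x=-3.406: |R|=1.21926 >1
Interval (-3.2000, 0).

z* = -3.2000.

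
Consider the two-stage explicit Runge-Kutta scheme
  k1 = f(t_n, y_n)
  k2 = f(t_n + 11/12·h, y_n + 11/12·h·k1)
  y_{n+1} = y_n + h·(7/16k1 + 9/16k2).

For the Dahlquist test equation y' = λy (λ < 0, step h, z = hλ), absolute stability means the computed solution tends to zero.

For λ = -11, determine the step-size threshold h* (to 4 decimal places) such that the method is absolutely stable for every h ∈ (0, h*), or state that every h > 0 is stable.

(-1.9394,0); λ=-11 ⇒ h* = (64/33)/11 = 0.1763.

Test eqn y'=λy, z=hλ:
  k1=λy_n ⇒ h·k1=z·y_n;  k2=λ(1+11/12z)y_n ⇒ h·k2=z(1+11/12z)y_n
  y_{n+1}/y_n = 1 + 7/16z + 9/16z(1+11/12z) = 1 + z + 33/64z²
  ⇒ R(z) = 1 + z + 33/64z².

Boundary: |R(x)|=1, x<0.
x=-1.02: |R|=0.5165
R=1: x+33/64x²=0 ⇒ x=−64/33=-1.9394; min R=1−1/(4·33/64)=0.5152>−1
Confirm numerically:
  x=-1.336: |R|=0.58434 <1
  x=-0.880: |R|=0.51930 <1
  x=-0.870: |R|=0.52028 <1
  x=-0.861: |R|=0.52124 <1
  x=-2.336: |R|=1.47771 >1
  x=-2.070: |R|=1.13940 >1
  x=-1.999: |R|=1.06144 >1
Stable set (-1.9394, 0).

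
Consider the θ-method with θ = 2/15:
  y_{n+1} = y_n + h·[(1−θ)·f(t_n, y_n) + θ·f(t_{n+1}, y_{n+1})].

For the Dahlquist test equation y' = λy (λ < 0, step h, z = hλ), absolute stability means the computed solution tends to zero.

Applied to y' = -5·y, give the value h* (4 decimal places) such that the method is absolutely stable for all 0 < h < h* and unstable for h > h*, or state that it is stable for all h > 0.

(-2.7273,0); λ=-5 ⇒ h* = (30/11)/5 = 0.5455.

Test eqn y'=λy, z=hλ:
  y_{n+1} = y_n + z·[13/15·y_n + 2/15·y_{n+1}] ⇒ (1 − 2/15z)y_{n+1} = (1 + 13/15z)y_n
  so R(z) = (1 + 13/15z)/(1 − 2/15z).

Find x<0 with |R(x)|<1.
x=-1.63: |R|=0.3390
R=−1: 1+13/15x = −1+2/15x ⇒ -11/15x=2 ⇒ x=2/(-11/15)=-2.7273
Confirm numerically:
  x=-1.826: |R|=0.46848 <1
  x=-1.804: |R|=0.45421 <1
  x=-1.162: |R|=0.00612 <1
  x=-2.851: |R|=1.06574 >1
  x=-2.817: |R|=1.04783 >1
Interval (-2.7273, 0).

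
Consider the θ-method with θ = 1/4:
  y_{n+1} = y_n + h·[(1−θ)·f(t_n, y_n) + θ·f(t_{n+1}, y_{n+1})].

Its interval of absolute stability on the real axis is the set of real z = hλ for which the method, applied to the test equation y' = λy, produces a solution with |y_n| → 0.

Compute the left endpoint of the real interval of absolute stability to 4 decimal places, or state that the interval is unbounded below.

With y'=λy (z=hλ):
  y_{n+1} = y_n + z·[3/4·y_n + 1/4·y_{n+1}] ⇒ (1 − 1/4z)y_{n+1} = (1 + 3/4z)y_n
  ⇒ R(z) = (1 + 3/4z)/(1 − 1/4z).

Find x<0 with |R(x)|<1.
x=-1.55: |R|=0.1171
R=−1: 1+3/4x = −1+1/4x ⇒ -1/2x=2 ⇒ x=2/(-1/2)=-4.0000
Confirm numerically:
  x=-3.594: |R|=0.89307 <1
  x=-3.551: |R|=0.88108 <1
  x=-2.289: |R|=0.45588 <1
  x=-4.594: |R|=1.13824 >1
  x=-4.520: |R|=1.12207 >1
  x=-4.262: |R|=1.06342 >1
Stable set (-4.0000, 0).

left endpoint -4.0000.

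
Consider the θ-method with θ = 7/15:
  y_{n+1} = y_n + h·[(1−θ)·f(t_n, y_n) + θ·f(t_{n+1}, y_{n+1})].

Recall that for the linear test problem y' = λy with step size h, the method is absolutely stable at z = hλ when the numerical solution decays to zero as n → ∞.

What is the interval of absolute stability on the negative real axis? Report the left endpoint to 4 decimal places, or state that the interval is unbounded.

Set f=λy, z=hλ:
  y_{n+1} = y_n + z·[8/15·y_n + 7/15·y_{n+1}] ⇒ (1 − 7/15z)y_{n+1} = (1 + 8/15z)y_n
  R(z) = (1 + 8/15z)/(1 − 7/15z).

Boundary: |R(x)|=1, x<0.
x=-0.78: |R|=0.4282
R=−1: 1+8/15x = −1+7/15x ⇒ -1/15x=2 ⇒ x=2/(-1/15)=-30.0000
Confirm numerically:
  x=-16.296: |R|=0.89383 <1
  x=-15.522: |R|=0.88292 <1
  x=-15.415: |R|=0.88133 <1
  x=-14.215: |R|=0.86215 <1
  x=-30.289: |R|=1.00127 >1
  x=-30.119: |R|=1.00053 >1
Stable set (-30.0000, 0).

z∈(-30.0000,0).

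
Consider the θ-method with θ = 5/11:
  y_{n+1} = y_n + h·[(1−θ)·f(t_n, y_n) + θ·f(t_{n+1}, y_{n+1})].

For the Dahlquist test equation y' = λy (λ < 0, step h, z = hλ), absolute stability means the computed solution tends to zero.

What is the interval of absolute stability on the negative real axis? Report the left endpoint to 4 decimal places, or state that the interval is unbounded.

(-22.0000, 0).

Test eqn y'=λy, z=hλ:
  y_{n+1} = y_n + z·[6/11·y_n + 5/11·y_{n+1}] ⇒ (1 − 5/11z)y_{n+1} = (1 + 6/11z)y_n
  R(z) = (1 + 6/11z)/(1 − 5/11z).

Solve |R(x)|<1 on ℝ⁻.
x=-1.03: |R|=0.2985
R=−1: 1+6/11x = −1+5/11x ⇒ -1/11x=2 ⇒ x=2/(-1/11)=-22.0000
Confirm numerically:
  x=-19.173: |R|=0.97355 <1
  x=-12.462: |R|=0.86989 <1
  x=-11.308: |R|=0.84169 <1
  x=-22.315: |R|=1.00257 >1
  x=-22.219: |R|=1.00179 >1
So |R|<1 on (-22.0000, 0).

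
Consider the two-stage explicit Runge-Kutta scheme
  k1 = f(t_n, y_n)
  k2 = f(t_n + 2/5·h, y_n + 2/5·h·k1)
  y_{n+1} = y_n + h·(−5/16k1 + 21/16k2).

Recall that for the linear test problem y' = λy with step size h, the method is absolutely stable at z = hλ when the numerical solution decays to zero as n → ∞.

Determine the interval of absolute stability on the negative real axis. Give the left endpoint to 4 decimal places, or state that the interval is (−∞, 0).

On y'=λy, z=hλ:
  k1=λy_n ⇒ h·k1=z·y_n;  k2=λ(1+2/5z)y_n ⇒ h·k2=z(1+2/5z)y_n
  y_{n+1}/y_n = 1 − 5/16z + 21/16z(1+2/5z) = 1 + z + 21/40z²
  ⇒ R(z) = 1 + z + 21/40z².

Boundary: |R(x)|=1, x<0.
x=-1.52: |R|=0.6930
R=1: x+21/40x²=0 ⇒ x=−40/21=-1.9048; min R=1−1/(4·21/40)=0.5238>−1
Confirm numerically:
  x=-1.780: |R|=0.88341 <1
  x=-1.590: |R|=0.73725 <1
  x=-0.991: |R|=0.52459 <1
  x=-2.381: |R|=1.59531 >1
  x=-2.378: |R|=1.59081 >1
  x=-2.278: |R|=1.44637 >1
So |R|<1 on (-1.9048, 0).

z∈(-1.9048,0).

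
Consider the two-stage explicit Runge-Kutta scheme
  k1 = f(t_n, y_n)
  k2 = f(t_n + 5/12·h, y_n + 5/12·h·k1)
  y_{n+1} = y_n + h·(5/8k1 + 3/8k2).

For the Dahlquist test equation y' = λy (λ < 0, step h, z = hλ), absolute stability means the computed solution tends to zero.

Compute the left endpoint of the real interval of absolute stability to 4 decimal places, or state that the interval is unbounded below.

left endpoint -6.4000.

Set f=λy, z=hλ:
  k1=λy_n ⇒ h·k1=z·y_n;  k2=λ(1+5/12z)y_n ⇒ h·k2=z(1+5/12z)y_n
  y_{n+1}/y_n = 1 + 5/8z + 3/8z(1+5/12z) = 1 + z + 5/32z²
  Hence R(z) = 1 + z + 5/32z².

Boundary: |R(x)|=1, x<0.
x=-1.32: |R|=0.0477
R=1: x+5/32x²=0 ⇒ x=−32/5=-6.4000; min R=1−1/(4·5/32)=-0.6000>−1
Confirm numerically:
  x=-3.836: |R|=0.53680 <1
  x=-3.103: |R|=0.59853 <1
  x=-3.070: |R|=0.59736 <1
  x=-6.941: |R|=1.58673 >1
  x=-6.879: |R|=1.51485 >1
So |R|<1 on (-6.4000, 0).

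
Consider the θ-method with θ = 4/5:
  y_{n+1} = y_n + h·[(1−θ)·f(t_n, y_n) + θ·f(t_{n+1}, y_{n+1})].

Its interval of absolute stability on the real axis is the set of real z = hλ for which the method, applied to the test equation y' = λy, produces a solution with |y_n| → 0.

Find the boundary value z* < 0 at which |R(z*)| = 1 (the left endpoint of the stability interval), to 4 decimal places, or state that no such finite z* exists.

(−∞, 0) — no finite endpoint.

Set f=λy, z=hλ:
  y_{n+1} = y_n + z·[1/5·y_n + 4/5·y_{n+1}] ⇒ (1 − 4/5z)y_{n+1} = (1 + 1/5z)y_n
  so R(z) = (1 + 1/5z)/(1 − 4/5z).

Solve |R(x)|<1 on ℝ⁻.
x=-1.75: |R|=0.2708
x=-2: |R|=0.2308
x=-10: |R|=0.1111
x=-100: |R|=0.2346
θ=4/5≥1/2 ⇒ |1+1/5x|<|1−4/5x| ∀x<0 ⇒ stable on all of ℝ⁻.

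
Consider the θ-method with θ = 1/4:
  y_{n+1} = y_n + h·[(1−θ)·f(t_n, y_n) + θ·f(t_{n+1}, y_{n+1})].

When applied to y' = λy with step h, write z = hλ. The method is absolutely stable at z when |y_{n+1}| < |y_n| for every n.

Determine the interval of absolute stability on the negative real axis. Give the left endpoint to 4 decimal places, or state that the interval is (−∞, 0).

With y'=λy (z=hλ):
  y_{n+1} = y_n + z·[3/4·y_n + 1/4·y_{n+1}] ⇒ (1 − 1/4z)y_{n+1} = (1 + 3/4z)y_n
  Hence R(z) = (1 + 3/4z)/(1 − 1/4z).

Find x<0 with |R(x)|<1.
x=-1.58: |R|=0.1326
R=−1: 1+3/4x = −1+1/4x ⇒ -1/2x=2 ⇒ x=2/(-1/2)=-4.0000
Confirm numerically:
  x=-2.555: |R|=0.55912 <1
  x=-2.026: |R|=0.34484 <1
  x=-1.789: |R|=0.23614 <1
  x=-4.472: |R|=1.11143 >1
  x=-4.390: |R|=1.09297 >1
  x=-4.091: |R|=1.02249 >1
So |R|<1 on (-4.0000, 0).

z∈(-4.0000,0).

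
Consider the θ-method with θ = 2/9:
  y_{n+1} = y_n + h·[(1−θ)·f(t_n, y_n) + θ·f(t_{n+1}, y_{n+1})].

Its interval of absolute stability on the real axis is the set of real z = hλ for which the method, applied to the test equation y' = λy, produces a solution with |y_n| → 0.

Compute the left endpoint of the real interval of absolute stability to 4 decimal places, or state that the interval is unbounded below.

With y'=λy (z=hλ):
  y_{n+1} = y_n + z·[7/9·y_n + 2/9·y_{n+1}] ⇒ (1 − 2/9z)y_{n+1} = (1 + 7/9z)y_n
  so R(z) = (1 + 7/9z)/(1 − 2/9z).

Need |R(x)|<1, x<0.
x=-0.59: |R|=0.4784
R=−1: 1+7/9x = −1+2/9x ⇒ -5/9x=2 ⇒ x=2/(-5/9)=-3.6000
Confirm numerically:
  x=-3.459: |R|=0.95571 <1
  x=-2.065: |R|=0.41546 <1
  x=-2.030: |R|=0.39893 <1
  x=-3.988: |R|=1.11428 >1
  x=-3.925: |R|=1.09644 >1
Interval (-3.6000, 0).

z* = -3.6000.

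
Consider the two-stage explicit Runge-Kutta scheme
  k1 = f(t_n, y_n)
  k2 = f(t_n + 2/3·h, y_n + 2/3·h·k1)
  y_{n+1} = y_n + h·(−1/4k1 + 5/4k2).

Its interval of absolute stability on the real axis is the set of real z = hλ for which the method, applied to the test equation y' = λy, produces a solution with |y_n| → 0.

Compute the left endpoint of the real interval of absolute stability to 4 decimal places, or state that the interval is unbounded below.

z* = -1.2000.

With y'=λy (z=hλ):
  k1=λy_n ⇒ h·k1=z·y_n;  k2=λ(1+2/3z)y_n ⇒ h·k2=z(1+2/3z)y_n
  y_{n+1}/y_n = 1 − 1/4z + 5/4z(1+2/3z) = 1 + z + 5/6z²
  R(z) = 1 + z + 5/6z².

Find x<0 with |R(x)|<1.
x=-1.39: |R|=1.2201
R=1: x+5/6x²=0 ⇒ x=−6/5=-1.2000; min R=1−1/(4·5/6)=0.7000>−1
Confirm numerically:
  x=-1.118: |R|=0.92360 <1
  x=-0.998: |R|=0.83200 <1
  x=-0.574: |R|=0.70056 <1
  x=-0.566: |R|=0.70096 <1
  x=-1.683: |R|=1.67741 >1
  x=-1.589: |R|=1.51510 >1
So |R|<1 on (-1.2000, 0).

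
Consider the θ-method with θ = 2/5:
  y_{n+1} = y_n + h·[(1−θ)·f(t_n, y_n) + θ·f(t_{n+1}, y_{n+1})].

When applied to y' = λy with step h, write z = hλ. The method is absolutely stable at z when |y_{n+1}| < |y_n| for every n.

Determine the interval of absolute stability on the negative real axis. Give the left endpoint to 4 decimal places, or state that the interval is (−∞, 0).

With y'=λy (z=hλ):
  y_{n+1} = y_n + z·[3/5·y_n + 2/5·y_{n+1}] ⇒ (1 − 2/5z)y_{n+1} = (1 + 3/5z)y_n
  R(z) = (1 + 3/5z)/(1 − 2/5z).

Find x<0 with |R(x)|<1.
x=-0.33: |R|=0.7085
R=−1: 1+3/5x = −1+2/5x ⇒ -1/5x=2 ⇒ x=2/(-1/5)=-10.0000
Confirm numerically:
  x=-8.075: |R|=0.90898 <1
  x=-5.878: |R|=0.75400 <1
  x=-4.572: |R|=0.61623 <1
  x=-10.598: |R|=1.02283 >1
  x=-10.177: |R|=1.00698 >1
  x=-10.154: |R|=1.00609 >1
Interval (-10.0000, 0).

z∈(-10.0000,0).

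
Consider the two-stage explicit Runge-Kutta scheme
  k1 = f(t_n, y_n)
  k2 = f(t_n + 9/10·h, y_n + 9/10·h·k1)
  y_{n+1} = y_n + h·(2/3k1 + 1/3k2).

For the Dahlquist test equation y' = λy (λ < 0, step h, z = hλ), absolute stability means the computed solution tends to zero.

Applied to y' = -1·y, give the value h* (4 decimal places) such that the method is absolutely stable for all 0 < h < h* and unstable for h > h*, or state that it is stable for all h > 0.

(-3.3333,0); λ=-1 ⇒ h* = (10/3)/1 = 3.3333.

On y'=λy, z=hλ:
  k1=λy_n ⇒ h·k1=z·y_n;  k2=λ(1+9/10z)y_n ⇒ h·k2=z(1+9/10z)y_n
  y_{n+1}/y_n = 1 + 2/3z + 1/3z(1+9/10z) = 1 + z + 3/10z²
  Hence R(z) = 1 + z + 3/10z².

Solve |R(x)|<1 on ℝ⁻.
x=-0.34: |R|=0.6947
R=1: x+3/10x²=0 ⇒ x=−10/3=-3.3333; min R=1−1/(4·3/10)=0.1667>−1
Confirm numerically:
  x=-2.737: |R|=0.51035 <1
  x=-2.679: |R|=0.47411 <1
  x=-1.563: |R|=0.16989 <1
  x=-3.901: |R|=1.66434 >1
  x=-3.392: |R|=1.05970 >1
So |R|<1 on (-3.3333, 0).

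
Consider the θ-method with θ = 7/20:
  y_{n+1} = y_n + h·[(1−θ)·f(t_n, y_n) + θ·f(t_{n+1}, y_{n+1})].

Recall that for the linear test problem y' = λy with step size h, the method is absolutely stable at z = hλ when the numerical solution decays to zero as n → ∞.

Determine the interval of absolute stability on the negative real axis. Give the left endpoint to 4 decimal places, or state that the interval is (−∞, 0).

On y'=λy, z=hλ:
  y_{n+1} = y_n + z·[13/20·y_n + 7/20·y_{n+1}] ⇒ (1 − 7/20z)y_{n+1} = (1 + 13/20z)y_n
  Hence R(z) = (1 + 13/20z)/(1 − 7/20z).

Find x<0 with |R(x)|<1.
x=-0.5: |R|=0.5745
R=−1: 1+13/20x = −1+7/20x ⇒ -3/10x=2 ⇒ x=2/(-3/10)=-6.6667
Confirm numerically:
  x=-6.386: |R|=0.97397 <1
  x=-6.073: |R|=0.94302 <1
  x=-5.280: |R|=0.85393 <1
  x=-4.422: |R|=0.73568 <1
  x=-7.152: |R|=1.04156 >1
  x=-6.821: |R|=1.01367 >1
Stable set (-6.6667, 0).

(-6.6667, 0).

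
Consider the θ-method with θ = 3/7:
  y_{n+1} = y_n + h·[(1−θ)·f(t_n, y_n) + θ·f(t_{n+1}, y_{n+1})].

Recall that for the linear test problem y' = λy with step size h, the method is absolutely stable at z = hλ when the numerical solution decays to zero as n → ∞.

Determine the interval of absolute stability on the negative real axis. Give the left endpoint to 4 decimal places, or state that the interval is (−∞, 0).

Test eqn y'=λy, z=hλ:
  y_{n+1} = y_n + z·[4/7·y_n + 3/7·y_{n+1}] ⇒ (1 − 3/7z)y_{n+1} = (1 + 4/7z)y_n
  Hence R(z) = (1 + 4/7z)/(1 − 3/7z).

Need |R(x)|<1, x<0.
x=-1.74: |R|=0.0033
R=−1: 1+4/7x = −1+3/7x ⇒ -1/7x=2 ⇒ x=2/(-1/7)=-14.0000
Confirm numerically:
  x=-13.936: |R|=0.99869 <1
  x=-13.490: |R|=0.98926 <1
  x=-13.396: |R|=0.98720 <1
  x=-14.401: |R|=1.00799 >1
  x=-14.058: |R|=1.00118 >1
Stable set (-14.0000, 0).

(-14.0000, 0).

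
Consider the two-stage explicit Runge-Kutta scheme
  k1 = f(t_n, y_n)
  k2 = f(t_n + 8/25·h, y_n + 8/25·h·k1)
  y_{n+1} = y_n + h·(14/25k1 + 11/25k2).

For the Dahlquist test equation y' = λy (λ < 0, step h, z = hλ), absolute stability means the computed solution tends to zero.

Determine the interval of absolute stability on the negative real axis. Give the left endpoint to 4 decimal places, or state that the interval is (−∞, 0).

z∈(-7.1023,0).

Set f=λy, z=hλ:
  k1=λy_n ⇒ h·k1=z·y_n;  k2=λ(1+8/25z)y_n ⇒ h·k2=z(1+8/25z)y_n
  y_{n+1}/y_n = 1 + 14/25z + 11/25z(1+8/25z) = 1 + z + 88/625z²
  so R(z) = 1 + z + 88/625z².

Find x<0 with |R(x)|<1.
x=-1.19: |R|=0.0094
R=1: x+88/625x²=0 ⇒ x=−625/88=-7.1023; min R=1−1/(4·88/625)=-0.7756>−1
Confirm numerically:
  x=-5.723: |R|=0.11142 <1
  x=-5.151: |R|=0.41518 <1
  x=-4.836: |R|=0.54313 <1
  x=-7.546: |R|=1.47145 >1
  x=-7.444: |R|=1.35817 >1
  x=-7.315: |R|=1.21910 >1
So |R|<1 on (-7.1023, 0).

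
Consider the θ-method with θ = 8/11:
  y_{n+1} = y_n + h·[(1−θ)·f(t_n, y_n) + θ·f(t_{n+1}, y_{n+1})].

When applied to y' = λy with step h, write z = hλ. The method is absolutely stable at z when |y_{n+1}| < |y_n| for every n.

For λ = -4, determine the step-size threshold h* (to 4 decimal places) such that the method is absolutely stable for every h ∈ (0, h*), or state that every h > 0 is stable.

interval (−∞, 0). Any h>0 works for λ=-4.

Set f=λy, z=hλ:
  y_{n+1} = y_n + z·[3/11·y_n + 8/11·y_{n+1}] ⇒ (1 − 8/11z)y_{n+1} = (1 + 3/11z)y_n
  so R(z) = (1 + 3/11z)/(1 − 8/11z).

Boundary: |R(x)|=1, x<0.
x=-1.79: |R|=0.2224
x=-2: |R|=0.1852
x=-10: |R|=0.2088
x=-100: |R|=0.3564
θ=8/11≥1/2 ⇒ |1+3/11x|<|1−8/11x| ∀x<0 ⇒ stable on all of ℝ⁻.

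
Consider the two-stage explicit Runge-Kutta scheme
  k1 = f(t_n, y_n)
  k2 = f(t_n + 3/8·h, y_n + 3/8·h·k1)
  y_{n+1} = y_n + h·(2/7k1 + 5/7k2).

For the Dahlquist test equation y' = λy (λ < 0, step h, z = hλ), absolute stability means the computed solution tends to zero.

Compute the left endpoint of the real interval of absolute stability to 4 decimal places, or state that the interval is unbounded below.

Test eqn y'=λy, z=hλ:
  k1=λy_n ⇒ h·k1=z·y_n;  k2=λ(1+3/8z)y_n ⇒ h·k2=z(1+3/8z)y_n
  y_{n+1}/y_n = 1 + 2/7z + 5/7z(1+3/8z) = 1 + z + 15/56z²
  ⇒ R(z) = 1 + z + 15/56z².

Boundary: |R(x)|=1, x<0.
x=-0.42: |R|=0.6273
R=1: x+15/56x²=0 ⇒ x=−56/15=-3.7333; min R=1−1/(4·15/56)=0.0667>−1
Confirm numerically:
  x=-3.381: |R|=0.68092 <1
  x=-3.307: |R|=0.62235 <1
  x=-1.918: |R|=0.06737 <1
  x=-4.112: |R|=1.41707 >1
  x=-4.085: |R|=1.38479 >1
  x=-4.063: |R|=1.35878 >1
So |R|<1 on (-3.7333, 0).

z* = -3.7333.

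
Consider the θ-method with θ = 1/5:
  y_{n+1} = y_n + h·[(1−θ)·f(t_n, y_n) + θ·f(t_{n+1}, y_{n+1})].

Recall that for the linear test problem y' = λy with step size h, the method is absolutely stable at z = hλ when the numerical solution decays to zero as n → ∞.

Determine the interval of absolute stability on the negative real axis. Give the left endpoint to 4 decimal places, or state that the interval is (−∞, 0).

With y'=λy (z=hλ):
  y_{n+1} = y_n + z·[4/5·y_n + 1/5·y_{n+1}] ⇒ (1 − 1/5z)y_{n+1} = (1 + 4/5z)y_n
  ⇒ R(z) = (1 + 4/5z)/(1 − 1/5z).

Boundary: |R(x)|=1, x<0.
x=-1.33: |R|=0.0506
R=−1: 1+4/5x = −1+1/5x ⇒ -3/5x=2 ⇒ x=2/(-3/5)=-3.3333
Confirm numerically:
  x=-2.449: |R|=0.64384 <1
  x=-2.226: |R|=0.54027 <1
  x=-1.647: |R|=0.23890 <1
  x=-1.390: |R|=0.08764 <1
  x=-3.527: |R|=1.06814 >1
  x=-3.454: |R|=1.04282 >1
Stable set (-3.3333, 0).

(-3.3333, 0).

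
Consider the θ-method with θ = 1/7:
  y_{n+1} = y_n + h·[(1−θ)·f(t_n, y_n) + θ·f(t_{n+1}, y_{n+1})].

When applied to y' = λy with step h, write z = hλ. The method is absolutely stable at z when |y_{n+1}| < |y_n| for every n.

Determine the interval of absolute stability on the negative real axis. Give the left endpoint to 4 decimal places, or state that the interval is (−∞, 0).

On y'=λy, z=hλ:
  y_{n+1} = y_n + z·[6/7·y_n + 1/7·y_{n+1}] ⇒ (1 − 1/7z)y_{n+1} = (1 + 6/7z)y_n
  so R(z) = (1 + 6/7z)/(1 − 1/7z).

Solve |R(x)|<1 on ℝ⁻.
x=-0.96: |R|=0.1558
R=−1: 1+6/7x = −1+1/7x ⇒ -5/7x=2 ⇒ x=2/(-5/7)=-2.8000
Confirm numerically:
  x=-2.135: |R|=0.63602 <1
  x=-1.577: |R|=0.28705 <1
  x=-1.559: |R|=0.27503 <1
  x=-1.370: |R|=0.14576 <1
  x=-3.399: |R|=1.28801 >1
  x=-2.969: |R|=1.08476 >1
Stable set (-2.8000, 0).

z∈(-2.8000,0).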